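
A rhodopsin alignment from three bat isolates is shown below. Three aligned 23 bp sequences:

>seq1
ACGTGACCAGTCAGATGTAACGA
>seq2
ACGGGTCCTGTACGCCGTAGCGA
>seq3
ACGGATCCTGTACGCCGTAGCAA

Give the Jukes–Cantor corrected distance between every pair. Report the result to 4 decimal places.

seq1–seq2: 8/23 sites differ → p ≈ 0.347826, d = −0.75 ln(1 − 0.463768) = 0.467391 ≈ 0.4674.
seq1–seq3: 10/23 sites differ → p ≈ 0.434783, d = −0.75 ln(1 − 0.579711) = 0.650110 ≈ 0.6501.
seq2–seq3: 2/23 sites differ → p ≈ 0.086957, d = −0.75 ln(1 − 0.115943) = 0.092425 ≈ 0.0924.

d(seq1,seq2) = 0.4674, d(seq1,seq3) = 0.6501, d(seq2,seq3) = 0.0924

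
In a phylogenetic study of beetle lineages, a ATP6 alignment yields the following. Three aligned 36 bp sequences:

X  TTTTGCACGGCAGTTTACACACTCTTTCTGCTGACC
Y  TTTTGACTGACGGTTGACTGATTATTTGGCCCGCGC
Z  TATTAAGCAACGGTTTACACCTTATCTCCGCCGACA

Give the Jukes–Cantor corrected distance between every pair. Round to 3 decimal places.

d(X,Y) = 0.673, d(X,Z) = 0.548, d(Y,Z) = 0.673

X–Y: 16/36 sites differ → p ≈ 0.444444, d = −0.75 ln(1 − 0.592592) = 0.673455 ≈ 0.673.
X–Z: 14/36 sites differ → p ≈ 0.388889, d = −0.75 ln(1 − 0.518519) = 0.548166 ≈ 0.548.
Y–Z: 16/36 sites differ → p ≈ 0.444444, d = −0.75 ln(1 − 0.592592) = 0.673455 ≈ 0.673.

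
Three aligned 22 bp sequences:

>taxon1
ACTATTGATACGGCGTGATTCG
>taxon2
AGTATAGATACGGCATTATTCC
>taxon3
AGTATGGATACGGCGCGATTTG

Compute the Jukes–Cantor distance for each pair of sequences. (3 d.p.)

taxon1–taxon2: 5/22 sites differ → p ≈ 0.227273, d = −0.75 ln(1 − 0.303031) = 0.270761 ≈ 0.271.
taxon1–taxon3: 4/22 sites differ → p ≈ 0.181818, d = −0.75 ln(1 − 0.242424) = 0.208224 ≈ 0.208.
taxon2–taxon3: 6/22 sites differ → p ≈ 0.272727, d = −0.75 ln(1 − 0.363636) = 0.338988 ≈ 0.339.

d(taxon1,taxon2) = 0.271, d(taxon1,taxon3) = 0.208, d(taxon2,taxon3) = 0.339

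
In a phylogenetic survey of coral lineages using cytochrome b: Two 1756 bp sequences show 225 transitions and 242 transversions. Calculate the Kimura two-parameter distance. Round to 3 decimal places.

0.331

P = 225/1756 ≈ 0.128132 and Q = 242/1756 ≈ 0.137813.
Under the Kimura two-parameter model, d = −½ ln(1 − 2P − Q) − ¼ ln(1 − 2Q).
1 − 2P − Q = 0.605923, giving −½ ln(0.605923) = 0.250501.
1 − 2Q = 0.724374, giving −¼ ln(0.724374) = 0.080612.
d = 0.250501 + 0.080612 = 0.331113.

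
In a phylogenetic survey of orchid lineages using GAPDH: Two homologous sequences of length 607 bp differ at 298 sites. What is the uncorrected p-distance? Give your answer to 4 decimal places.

0.4909

p = 298/607 = 0.490939… ≈ 0.4909 (to 4 d.p.).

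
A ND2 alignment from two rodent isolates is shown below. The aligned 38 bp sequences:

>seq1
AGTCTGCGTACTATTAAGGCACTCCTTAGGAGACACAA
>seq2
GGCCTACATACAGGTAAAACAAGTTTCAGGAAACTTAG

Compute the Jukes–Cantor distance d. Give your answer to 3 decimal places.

0.749

The sequences differ at 18 of 38 sites, so p = 18/38 ≈ 0.473684.
d = −(3/4) ln(1 − 4p/3) = −0.75 ln(1 − 0.631579) = −0.75 ln(0.368421)
  = −0.75 × (-0.998529) = 0.748897 substitutions/site.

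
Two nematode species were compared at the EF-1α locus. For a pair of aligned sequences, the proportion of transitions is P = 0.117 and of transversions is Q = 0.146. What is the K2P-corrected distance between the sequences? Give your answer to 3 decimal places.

0.325

Under the Kimura two-parameter model, d = −½ ln(1 − 2P − Q) − ¼ ln(1 − 2Q).
1 − 2P − Q = 0.62, giving −½ ln(0.62) = 0.239018.
1 − 2Q = 0.708, giving −¼ ln(0.708) = 0.086328.
d = 0.239018 + 0.086328 = 0.325346.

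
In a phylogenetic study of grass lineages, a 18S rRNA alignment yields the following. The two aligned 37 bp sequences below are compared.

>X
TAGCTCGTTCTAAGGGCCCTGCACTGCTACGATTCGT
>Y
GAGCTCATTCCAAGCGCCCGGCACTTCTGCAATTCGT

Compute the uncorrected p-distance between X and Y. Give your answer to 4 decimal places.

The sequences differ at 8 of 37 positions (sites 1, 7, 11, 15, 20, 26, 29, 31).
p = 8/37 = 0.216216… ≈ 0.2162 (to 4 d.p.).

0.2162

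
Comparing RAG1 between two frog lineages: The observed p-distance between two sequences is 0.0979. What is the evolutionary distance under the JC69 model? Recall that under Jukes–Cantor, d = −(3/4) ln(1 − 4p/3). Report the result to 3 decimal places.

0.105

d = −(3/4) ln(1 − 4p/3) = −0.75 ln(1 − 0.130533) = −0.75 ln(0.869467)
  = −0.75 × (-0.139875) = 0.104906 substitutions/site.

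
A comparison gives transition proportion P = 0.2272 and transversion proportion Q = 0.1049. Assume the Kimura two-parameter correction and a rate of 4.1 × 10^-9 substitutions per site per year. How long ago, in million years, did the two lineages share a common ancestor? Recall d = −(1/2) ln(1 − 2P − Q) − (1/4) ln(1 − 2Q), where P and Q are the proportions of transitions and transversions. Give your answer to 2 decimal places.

57.14

Under the Kimura two-parameter model, d = −½ ln(1 − 2P − Q) − ¼ ln(1 − 2Q).
1 − 2P − Q = 0.4407, giving −½ ln(0.4407) = 0.409695.
1 − 2Q = 0.7902, giving −¼ ln(0.7902) = 0.058867.
d = 0.409695 + 0.058867 = 0.468562.
Under a molecular clock d = 2μt, so t = d/(2μ) = 0.468562 / (2 × 4.1 × 10^-9) = 57.14 million years.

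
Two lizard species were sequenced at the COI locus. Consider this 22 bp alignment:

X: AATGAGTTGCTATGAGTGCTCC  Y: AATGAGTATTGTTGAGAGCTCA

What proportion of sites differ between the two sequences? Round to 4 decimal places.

0.3182

The sequences differ at 7 of 22 positions (sites 8, 9, 10, 11, 12, 17, 22).
p = 7/22 = 0.318181… ≈ 0.3182 (to 4 d.p.).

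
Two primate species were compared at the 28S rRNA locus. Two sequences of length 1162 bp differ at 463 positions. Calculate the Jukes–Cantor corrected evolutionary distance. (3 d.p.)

0.568

p = 463/1162 ≈ 0.398451.
d = −(3/4) ln(1 − 4p/3) = −0.75 ln(1 − 0.531268) = −0.75 ln(0.468732)
  = −0.75 × (-0.757724) = 0.568293 substitutions/site.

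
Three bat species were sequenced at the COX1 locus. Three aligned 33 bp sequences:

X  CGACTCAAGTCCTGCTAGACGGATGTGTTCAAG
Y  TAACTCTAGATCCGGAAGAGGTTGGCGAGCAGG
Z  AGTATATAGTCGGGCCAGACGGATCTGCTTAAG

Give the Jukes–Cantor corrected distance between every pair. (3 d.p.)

X–Y: 16/33 sites differ → p ≈ 0.484848, d = −0.75 ln(1 − 0.646464) = 0.779827 ≈ 0.780.
X–Z: 11/33 sites differ → p ≈ 0.333333, d = −0.75 ln(1 − 0.444444) = 0.440839 ≈ 0.441.
Y–Z: 21/33 sites differ → p ≈ 0.636364, d = −0.75 ln(1 − 0.848485) = 1.415303 ≈ 1.415.

d(X,Y) = 0.780, d(X,Z) = 0.441, d(Y,Z) = 1.415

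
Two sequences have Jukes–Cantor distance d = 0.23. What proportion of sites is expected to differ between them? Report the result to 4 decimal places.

p = (3/4)(1 − e^(−4d/3)) = 0.75 × (1 − e^(-0.306667)) = 0.75 × (1 − 0.735896) = 0.198078.

0.1981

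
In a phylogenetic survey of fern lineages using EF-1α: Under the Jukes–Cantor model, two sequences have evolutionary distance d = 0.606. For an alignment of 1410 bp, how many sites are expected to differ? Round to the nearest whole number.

Invert JC69: p = (3/4)(1 − e^(−4d/3)) = 0.75 × (1 − e^(-0.808)) = 0.75 × (1 − 0.445749) = 0.415688.
Expected differing sites = pL ≈ 0.415688 × 1410 = 586.12008 ≈ 586.

586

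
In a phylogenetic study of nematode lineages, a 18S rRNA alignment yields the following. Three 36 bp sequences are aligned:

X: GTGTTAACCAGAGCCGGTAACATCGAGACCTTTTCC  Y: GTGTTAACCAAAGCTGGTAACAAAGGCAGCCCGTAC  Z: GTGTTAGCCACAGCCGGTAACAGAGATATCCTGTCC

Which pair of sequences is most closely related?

X and Z

X–Y: 11/36 differ, p = 0.306, d = 0.392.
X–Z: 8/36 differ, p = 0.222, d = 0.264.
Y–Z: 9/36 differ, p = 0.250, d = 0.304.
The smallest distance is between X and Z.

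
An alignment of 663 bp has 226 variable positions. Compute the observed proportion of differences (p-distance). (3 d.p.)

p = 226/663 = 0.340874… ≈ 0.341 (to 3 d.p.).

0.341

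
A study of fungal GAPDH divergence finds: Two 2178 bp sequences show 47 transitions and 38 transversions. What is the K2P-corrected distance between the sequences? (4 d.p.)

0.0401

P = 47/2178 ≈ 0.021579 and Q = 38/2178 ≈ 0.017447.
Under the Kimura two-parameter model, d = −½ ln(1 − 2P − Q) − ¼ ln(1 − 2Q).
1 − 2P − Q = 0.939395, giving −½ ln(0.939395) = 0.031260.
1 − 2Q = 0.965106, giving −¼ ln(0.965106) = 0.008879.
d = 0.031260 + 0.008879 = 0.040139.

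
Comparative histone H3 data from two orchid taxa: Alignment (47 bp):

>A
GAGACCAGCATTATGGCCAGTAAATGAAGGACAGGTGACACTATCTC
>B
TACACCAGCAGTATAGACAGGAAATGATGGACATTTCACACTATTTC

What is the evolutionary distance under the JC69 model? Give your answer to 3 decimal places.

0.281

The sequences differ at 11 of 47 sites, so p = 11/47 ≈ 0.234043.
d = −(3/4) ln(1 − 4p/3) = −0.75 ln(1 − 0.312057) = −0.75 ln(0.687943)
  = −0.75 × (-0.374049) = 0.280537 substitutions/site.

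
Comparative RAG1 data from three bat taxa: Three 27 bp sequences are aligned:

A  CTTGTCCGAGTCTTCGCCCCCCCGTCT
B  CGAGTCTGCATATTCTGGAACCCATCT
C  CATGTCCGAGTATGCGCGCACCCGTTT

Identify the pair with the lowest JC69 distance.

A and C

A–B: 12/27 differ, p = 0.444, d = 0.673.
A–C: 6/27 differ, p = 0.222, d = 0.264.
B–C: 11/27 differ, p = 0.407, d = 0.588.
The smallest distance is between A and C.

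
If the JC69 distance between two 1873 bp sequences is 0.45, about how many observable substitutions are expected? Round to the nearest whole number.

634

Invert JC69: p = (3/4)(1 − e^(−4d/3)) = 0.75 × (1 − e^(-0.6)) = 0.75 × (1 − 0.548812) = 0.338391.
Expected differing sites = pL ≈ 0.338391 × 1873 = 633.806343 ≈ 634.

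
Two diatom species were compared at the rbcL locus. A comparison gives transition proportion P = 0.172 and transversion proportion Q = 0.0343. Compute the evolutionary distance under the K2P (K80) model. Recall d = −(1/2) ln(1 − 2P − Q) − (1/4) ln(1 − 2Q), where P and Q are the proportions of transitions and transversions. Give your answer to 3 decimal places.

0.255

Under the Kimura two-parameter model, d = −½ ln(1 − 2P − Q) − ¼ ln(1 − 2Q).
1 − 2P − Q = 0.6217, giving −½ ln(0.6217) = 0.237649.
1 − 2Q = 0.9314, giving −¼ ln(0.9314) = 0.017767.
d = 0.237649 + 0.017767 = 0.255416.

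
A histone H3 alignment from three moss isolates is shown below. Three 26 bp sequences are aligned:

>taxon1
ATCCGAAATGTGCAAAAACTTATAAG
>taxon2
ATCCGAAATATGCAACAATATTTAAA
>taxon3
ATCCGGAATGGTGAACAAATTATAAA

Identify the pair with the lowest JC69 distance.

taxon1 and taxon2

taxon1–taxon2: 6/26 differ, p = 0.231, d = 0.276.
taxon1–taxon3: 7/26 differ, p = 0.269, d = 0.334.
taxon2–taxon3: 8/26 differ, p = 0.308, d = 0.396.
The smallest distance is between taxon1 and taxon2.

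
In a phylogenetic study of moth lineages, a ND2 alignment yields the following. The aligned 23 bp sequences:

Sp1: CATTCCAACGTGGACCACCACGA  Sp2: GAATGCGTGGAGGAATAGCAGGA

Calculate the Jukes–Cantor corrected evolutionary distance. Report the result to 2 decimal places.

0.76

The sequences differ at 11 of 23 sites, so p = 11/23 ≈ 0.478261.
d = −(3/4) ln(1 − 4p/3) = −0.75 ln(1 − 0.637681) = −0.75 ln(0.362319)
  = −0.75 × (-1.015230) = 0.761423 substitutions/site.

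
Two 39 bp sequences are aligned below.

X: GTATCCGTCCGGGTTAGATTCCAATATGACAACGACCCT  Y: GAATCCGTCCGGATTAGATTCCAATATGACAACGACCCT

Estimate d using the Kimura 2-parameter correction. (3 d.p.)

0.053

Of 39 sites, 1 differences are transitions and 1 are transversions, so P = 1/39 ≈ 0.025641 and Q = 1/39 ≈ 0.025641.
Under the Kimura two-parameter model, d = −½ ln(1 − 2P − Q) − ¼ ln(1 − 2Q).
1 − 2P − Q = 0.923077, giving −½ ln(0.923077) = 0.040021.
1 − 2Q = 0.948718, giving −¼ ln(0.948718) = 0.013161.
d = 0.040021 + 0.013161 = 0.053182.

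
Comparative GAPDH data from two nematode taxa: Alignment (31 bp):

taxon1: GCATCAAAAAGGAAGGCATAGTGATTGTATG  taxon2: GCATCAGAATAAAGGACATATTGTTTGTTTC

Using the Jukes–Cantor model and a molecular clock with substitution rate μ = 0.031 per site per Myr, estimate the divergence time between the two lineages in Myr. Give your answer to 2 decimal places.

The sequences differ at 10 of 31 sites (7, 10, 11, 12, 14, 16, 21, 24, 29, 31), so p = 10/31 ≈ 0.322581.
d = −(3/4) ln(1 − 4p/3) = −0.75 ln(1 − 0.430108) = −0.75 ln(0.569892)
  = −0.75 × (-0.562308) = 0.421731 substitutions/site.
Under a molecular clock d = 2μt, so t = d/(2μ) = 0.421731 / (2 × 0.031) = 6.80 Myr.

6.80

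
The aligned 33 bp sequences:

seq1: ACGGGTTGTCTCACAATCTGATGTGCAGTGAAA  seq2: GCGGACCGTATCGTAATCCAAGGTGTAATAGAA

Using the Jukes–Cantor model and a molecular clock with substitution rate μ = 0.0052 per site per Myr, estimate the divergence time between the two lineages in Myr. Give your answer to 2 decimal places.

The sequences differ at 14 of 33 sites, so p = 14/33 ≈ 0.424242.
d = −(3/4) ln(1 − 4p/3) = −0.75 ln(1 − 0.565656) = −0.75 ln(0.434344)
  = −0.75 × (-0.833918) = 0.625439 substitutions/site.
Under a molecular clock d = 2μt, so t = d/(2μ) = 0.625439 / (2 × 0.0052) = 60.14 Myr.

60.14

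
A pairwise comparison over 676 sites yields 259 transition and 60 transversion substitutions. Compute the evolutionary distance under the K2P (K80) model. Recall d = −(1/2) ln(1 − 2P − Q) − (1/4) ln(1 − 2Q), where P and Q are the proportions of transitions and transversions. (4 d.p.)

1.0145

P = 259/676 ≈ 0.383136 and Q = 60/676 ≈ 0.088757.
Under the Kimura two-parameter model, d = −½ ln(1 − 2P − Q) − ¼ ln(1 − 2Q).
1 − 2P − Q = 0.144971, giving −½ ln(0.144971) = 0.965611.
1 − 2Q = 0.822486, giving −¼ ln(0.822486) = 0.048856.
d = 0.965611 + 0.048856 = 1.014467.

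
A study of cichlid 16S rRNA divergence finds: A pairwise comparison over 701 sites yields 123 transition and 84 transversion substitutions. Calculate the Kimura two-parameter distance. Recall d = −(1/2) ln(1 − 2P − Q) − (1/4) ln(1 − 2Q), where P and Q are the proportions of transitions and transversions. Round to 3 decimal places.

P = 123/701 ≈ 0.175464 and Q = 84/701 ≈ 0.119829.
Under the Kimura two-parameter model, d = −½ ln(1 − 2P − Q) − ¼ ln(1 − 2Q).
1 − 2P − Q = 0.529243, giving −½ ln(0.529243) = 0.318154.
1 − 2Q = 0.760342, giving −¼ ln(0.760342) = 0.068497.
d = 0.318154 + 0.068497 = 0.386651.

0.387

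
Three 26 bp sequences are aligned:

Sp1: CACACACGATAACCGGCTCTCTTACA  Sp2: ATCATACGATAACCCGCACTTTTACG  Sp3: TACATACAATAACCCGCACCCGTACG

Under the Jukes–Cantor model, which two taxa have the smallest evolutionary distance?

Sp2 and Sp3

Sp1–Sp2: 7/26 differ, p = 0.269, d = 0.334.
Sp1–Sp3: 8/26 differ, p = 0.308, d = 0.396.
Sp2–Sp3: 6/26 differ, p = 0.231, d = 0.276.
The smallest distance is between Sp2 and Sp3.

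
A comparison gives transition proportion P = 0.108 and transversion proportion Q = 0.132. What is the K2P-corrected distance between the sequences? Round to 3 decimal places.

0.290

Under the Kimura two-parameter model, d = −½ ln(1 − 2P − Q) − ¼ ln(1 − 2Q).
1 − 2P − Q = 0.652, giving −½ ln(0.652) = 0.213855.
1 − 2Q = 0.736, giving −¼ ln(0.736) = 0.076631.
d = 0.213855 + 0.076631 = 0.290486.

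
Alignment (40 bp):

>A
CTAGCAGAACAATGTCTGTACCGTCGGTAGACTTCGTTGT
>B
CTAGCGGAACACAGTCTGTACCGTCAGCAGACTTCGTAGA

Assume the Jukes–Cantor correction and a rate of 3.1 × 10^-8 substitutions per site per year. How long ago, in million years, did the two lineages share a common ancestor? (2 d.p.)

The sequences differ at 7 of 40 sites (6, 12, 13, 26, 28, 38, 40), so p = 7/40 = 0.175.
d = −(3/4) ln(1 − 4p/3) = −0.75 ln(1 − 0.233333) = −0.75 ln(0.766667)
  = −0.75 × (-0.265703) = 0.199277 substitutions/site.
Under a molecular clock d = 2μt, so t = d/(2μ) = 0.199277 / (2 × 3.1 × 10^-8) = 3.21 million years.

3.21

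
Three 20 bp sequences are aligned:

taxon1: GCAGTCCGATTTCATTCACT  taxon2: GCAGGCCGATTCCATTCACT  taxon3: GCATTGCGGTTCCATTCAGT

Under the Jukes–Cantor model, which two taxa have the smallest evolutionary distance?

taxon1 and taxon2

taxon1–taxon2: 2/20 differ, p = 0.100, d = 0.107.
taxon1–taxon3: 5/20 differ, p = 0.250, d = 0.304.
taxon2–taxon3: 5/20 differ, p = 0.250, d = 0.304.
The smallest distance is between taxon1 and taxon2.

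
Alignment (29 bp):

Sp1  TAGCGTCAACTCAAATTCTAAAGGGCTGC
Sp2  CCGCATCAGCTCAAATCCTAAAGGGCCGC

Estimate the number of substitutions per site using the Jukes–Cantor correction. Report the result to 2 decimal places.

The sequences differ at 6 of 29 sites (1, 2, 5, 9, 17, 27), so p = 6/29 ≈ 0.206897.
d = −(3/4) ln(1 − 4p/3) = −0.75 ln(1 − 0.275863) = −0.75 ln(0.724137)
  = −0.75 × (-0.322775) = 0.242081 substitutions/site.

0.24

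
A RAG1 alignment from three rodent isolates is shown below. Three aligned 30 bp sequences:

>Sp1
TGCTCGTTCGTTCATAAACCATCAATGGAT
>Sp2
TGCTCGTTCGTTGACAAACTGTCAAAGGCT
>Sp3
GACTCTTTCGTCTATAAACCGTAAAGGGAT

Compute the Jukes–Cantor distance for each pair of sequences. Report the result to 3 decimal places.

d(Sp1,Sp2) = 0.233, d(Sp1,Sp3) = 0.330, d(Sp2,Sp3) = 0.441

Sp1–Sp2: 6/30 sites differ → p = 0.2, d = −0.75 ln(1 − 0.266667) = 0.232617 ≈ 0.233.
Sp1–Sp3: 8/30 sites differ → p ≈ 0.266667, d = −0.75 ln(1 − 0.355556) = 0.329526 ≈ 0.330.
Sp2–Sp3: 10/30 sites differ → p ≈ 0.333333, d = −0.75 ln(1 − 0.444444) = 0.440839 ≈ 0.441.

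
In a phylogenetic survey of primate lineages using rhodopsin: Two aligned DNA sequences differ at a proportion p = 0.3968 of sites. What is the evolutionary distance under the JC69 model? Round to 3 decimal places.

0.565

d = −(3/4) ln(1 − 4p/3) = −0.75 ln(1 − 0.529067) = −0.75 ln(0.470933)
  = −0.75 × (-0.753039) = 0.564779 substitutions/site.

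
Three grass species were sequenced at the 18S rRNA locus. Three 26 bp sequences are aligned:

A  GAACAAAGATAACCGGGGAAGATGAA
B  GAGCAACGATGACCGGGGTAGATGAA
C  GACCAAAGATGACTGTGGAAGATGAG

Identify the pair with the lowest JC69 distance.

A and B

A–B: 4/26 differ, p = 0.154, d = 0.172.
A–C: 5/26 differ, p = 0.192, d = 0.222.
B–C: 6/26 differ, p = 0.231, d = 0.276.
The smallest distance is between A and B.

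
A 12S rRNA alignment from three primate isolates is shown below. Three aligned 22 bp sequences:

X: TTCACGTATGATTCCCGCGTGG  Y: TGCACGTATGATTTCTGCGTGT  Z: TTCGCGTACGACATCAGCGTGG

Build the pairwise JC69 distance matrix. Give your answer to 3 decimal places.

d(X,Y) = 0.208, d(X,Z) = 0.339, d(Y,Z) = 0.414

X–Y: 4/22 sites differ → p ≈ 0.181818, d = −0.75 ln(1 − 0.242424) = 0.208224 ≈ 0.208.
X–Z: 6/22 sites differ → p ≈ 0.272727, d = −0.75 ln(1 − 0.363636) = 0.338988 ≈ 0.339.
Y–Z: 7/22 sites differ → p ≈ 0.318182, d = −0.75 ln(1 − 0.424243) = 0.414052 ≈ 0.414.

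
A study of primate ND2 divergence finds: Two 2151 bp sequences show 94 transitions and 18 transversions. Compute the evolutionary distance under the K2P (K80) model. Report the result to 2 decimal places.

0.05

P = 94/2151 ≈ 0.043701 and Q = 18/2151 ≈ 0.008368.
Under the Kimura two-parameter model, d = −½ ln(1 − 2P − Q) − ¼ ln(1 − 2Q).
1 − 2P − Q = 0.90423, giving −½ ln(0.90423) = 0.050336.
1 − 2Q = 0.983264, giving −¼ ln(0.983264) = 0.004219.
d = 0.050336 + 0.004219 = 0.054555.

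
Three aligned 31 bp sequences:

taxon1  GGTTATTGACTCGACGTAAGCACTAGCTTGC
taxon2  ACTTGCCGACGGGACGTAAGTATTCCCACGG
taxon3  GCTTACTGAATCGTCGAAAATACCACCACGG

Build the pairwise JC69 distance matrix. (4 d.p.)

taxon1–taxon2: 14/31 sites differ → p ≈ 0.451613, d = −0.75 ln(1 − 0.602151) = 0.691262 ≈ 0.6913.
taxon1–taxon3: 12/31 sites differ → p ≈ 0.387097, d = −0.75 ln(1 − 0.516129) = 0.544453 ≈ 0.5445.
taxon2–taxon3: 12/31 sites differ → p ≈ 0.387097, d = −0.75 ln(1 − 0.516129) = 0.544453 ≈ 0.5445.

d(taxon1,taxon2) = 0.6913, d(taxon1,taxon3) = 0.5445, d(taxon2,taxon3) = 0.5445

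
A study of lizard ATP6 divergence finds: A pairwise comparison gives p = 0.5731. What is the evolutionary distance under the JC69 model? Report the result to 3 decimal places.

d = −(3/4) ln(1 − 4p/3) = −0.75 ln(1 − 0.764133) = −0.75 ln(0.235867)
  = −0.75 × (-1.444487) = 1.083365 substitutions/site.

1.083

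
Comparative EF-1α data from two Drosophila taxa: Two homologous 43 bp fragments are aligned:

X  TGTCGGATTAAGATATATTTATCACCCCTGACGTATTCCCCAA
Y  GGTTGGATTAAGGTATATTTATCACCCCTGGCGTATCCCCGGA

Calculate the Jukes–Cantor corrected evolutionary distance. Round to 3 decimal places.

The sequences differ at 7 of 43 sites (1, 4, 13, 31, 37, 41, 42), so p = 7/43 ≈ 0.162791.
d = −(3/4) ln(1 − 4p/3) = −0.75 ln(1 − 0.217055) = −0.75 ln(0.782945)
  = −0.75 × (-0.244693) = 0.183520 substitutions/site.

0.184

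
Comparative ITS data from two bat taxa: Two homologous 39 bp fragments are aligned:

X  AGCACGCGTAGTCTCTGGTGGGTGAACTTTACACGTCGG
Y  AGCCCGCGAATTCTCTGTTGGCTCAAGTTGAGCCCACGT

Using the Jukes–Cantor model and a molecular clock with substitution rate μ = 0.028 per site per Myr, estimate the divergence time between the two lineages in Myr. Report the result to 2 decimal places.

7.87

The sequences differ at 13 of 39 sites, so p = 13/39 ≈ 0.333333.
d = −(3/4) ln(1 − 4p/3) = −0.75 ln(1 − 0.444444) = −0.75 ln(0.555556)
  = −0.75 × (-0.587786) = 0.440840 substitutions/site.
Under a molecular clock d = 2μt, so t = d/(2μ) = 0.440840 / (2 × 0.028) = 7.87 Myr.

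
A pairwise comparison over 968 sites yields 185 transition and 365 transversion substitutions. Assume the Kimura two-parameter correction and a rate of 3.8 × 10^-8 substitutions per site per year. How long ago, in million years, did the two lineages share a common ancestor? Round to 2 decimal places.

P = 185/968 ≈ 0.191116 and Q = 365/968 ≈ 0.377066.
Under the Kimura two-parameter model, d = −½ ln(1 − 2P − Q) − ¼ ln(1 − 2Q).
1 − 2P − Q = 0.240702, giving −½ ln(0.240702) = 0.712098.
1 − 2Q = 0.245868, giving −¼ ln(0.245868) = 0.350740.
d = 0.712098 + 0.350740 = 1.062838.
Under a molecular clock d = 2μt, so t = d/(2μ) = 1.062838 / (2 × 3.8 × 10^-8) = 13.98 million years.

13.98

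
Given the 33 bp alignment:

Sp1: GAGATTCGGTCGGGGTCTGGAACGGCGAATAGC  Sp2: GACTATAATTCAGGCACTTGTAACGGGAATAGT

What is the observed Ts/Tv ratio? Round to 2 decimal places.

Transitions are A↔G and C↔T; transversions are all other mismatches.
Transitions: 3. Transversions: 12.
R = 3/12 = 0.25.

0.25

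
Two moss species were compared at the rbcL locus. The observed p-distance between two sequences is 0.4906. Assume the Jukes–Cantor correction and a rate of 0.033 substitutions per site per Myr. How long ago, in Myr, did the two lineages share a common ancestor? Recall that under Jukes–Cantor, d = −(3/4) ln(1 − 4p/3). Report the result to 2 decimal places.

12.06

d = −(3/4) ln(1 − 4p/3) = −0.75 ln(1 − 0.654133) = −0.75 ln(0.345867)
  = −0.75 × (-1.061701) = 0.796276 substitutions/site.
Under a molecular clock d = 2μt, so t = d/(2μ) = 0.796276 / (2 × 0.033) = 12.06 Myr.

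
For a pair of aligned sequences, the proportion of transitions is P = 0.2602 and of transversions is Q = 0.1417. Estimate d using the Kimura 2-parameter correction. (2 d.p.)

0.63

Under the Kimura two-parameter model, d = −½ ln(1 − 2P − Q) − ¼ ln(1 − 2Q).
1 − 2P − Q = 0.3379, giving −½ ln(0.3379) = 0.542503.
1 − 2Q = 0.7166, giving −¼ ln(0.7166) = 0.083309.
d = 0.542503 + 0.083309 = 0.625812.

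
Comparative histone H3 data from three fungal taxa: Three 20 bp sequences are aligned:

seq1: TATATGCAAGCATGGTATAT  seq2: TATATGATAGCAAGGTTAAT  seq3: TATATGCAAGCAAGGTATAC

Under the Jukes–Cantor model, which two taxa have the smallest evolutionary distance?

seq1 and seq3

seq1–seq2: 5/20 differ, p = 0.250, d = 0.304.
seq1–seq3: 2/20 differ, p = 0.100, d = 0.107.
seq2–seq3: 5/20 differ, p = 0.250, d = 0.304.
The smallest distance is between seq1 and seq3.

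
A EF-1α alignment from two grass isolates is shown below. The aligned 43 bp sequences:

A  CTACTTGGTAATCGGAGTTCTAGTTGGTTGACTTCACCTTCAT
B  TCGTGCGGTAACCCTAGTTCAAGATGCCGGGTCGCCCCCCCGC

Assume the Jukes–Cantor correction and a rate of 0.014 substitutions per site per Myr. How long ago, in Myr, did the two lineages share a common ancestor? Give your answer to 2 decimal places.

The sequences differ at 23 of 43 sites, so p = 23/43 ≈ 0.534884.
d = −(3/4) ln(1 − 4p/3) = −0.75 ln(1 − 0.713179) = −0.75 ln(0.286821)
  = −0.75 × (-1.248897) = 0.936673 substitutions/site.
Under a molecular clock d = 2μt, so t = d/(2μ) = 0.936673 / (2 × 0.014) = 33.45 Myr.

33.45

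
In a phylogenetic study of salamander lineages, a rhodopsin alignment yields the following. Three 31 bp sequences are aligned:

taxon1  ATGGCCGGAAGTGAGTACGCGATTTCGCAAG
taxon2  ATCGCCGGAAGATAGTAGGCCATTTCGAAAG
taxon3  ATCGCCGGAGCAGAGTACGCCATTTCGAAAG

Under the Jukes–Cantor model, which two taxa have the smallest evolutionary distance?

taxon1–taxon2: 6/31 differ, p = 0.194, d = 0.224.
taxon1–taxon3: 6/31 differ, p = 0.194, d = 0.224.
taxon2–taxon3: 4/31 differ, p = 0.129, d = 0.142.
The smallest distance is between taxon2 and taxon3.

taxon2 and taxon3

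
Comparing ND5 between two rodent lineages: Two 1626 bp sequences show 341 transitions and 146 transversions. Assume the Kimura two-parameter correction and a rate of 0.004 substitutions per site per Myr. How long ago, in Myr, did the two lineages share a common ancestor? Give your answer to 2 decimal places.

50.67

P = 341/1626 ≈ 0.209717 and Q = 146/1626 ≈ 0.089791.
Under the Kimura two-parameter model, d = −½ ln(1 − 2P − Q) − ¼ ln(1 − 2Q).
1 − 2P − Q = 0.490775, giving −½ ln(0.490775) = 0.355885.
1 − 2Q = 0.820418, giving −¼ ln(0.820418) = 0.049485.
d = 0.355885 + 0.049485 = 0.405370.
Under a molecular clock d = 2μt, so t = d/(2μ) = 0.405370 / (2 × 0.004) = 50.67 Myr.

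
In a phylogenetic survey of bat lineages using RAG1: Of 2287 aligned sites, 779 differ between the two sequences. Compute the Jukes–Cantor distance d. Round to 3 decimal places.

p = 779/2287 ≈ 0.340621.
d = −(3/4) ln(1 − 4p/3) = −0.75 ln(1 − 0.454161) = −0.75 ln(0.545839)
  = −0.75 × (-0.605431) = 0.454073 substitutions/site.

0.454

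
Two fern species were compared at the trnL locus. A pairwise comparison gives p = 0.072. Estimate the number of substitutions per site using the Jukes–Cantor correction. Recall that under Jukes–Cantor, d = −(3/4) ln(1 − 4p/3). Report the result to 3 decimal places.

d = −(3/4) ln(1 − 4p/3) = −0.75 ln(1 − 0.096) = −0.75 ln(0.904)
  = −0.75 × (-0.100926) = 0.075695 substitutions/site.

0.076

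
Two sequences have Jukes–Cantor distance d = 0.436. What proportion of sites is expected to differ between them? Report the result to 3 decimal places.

p = (3/4)(1 − e^(−4d/3)) = 0.75 × (1 − e^(-0.581333)) = 0.75 × (1 − 0.559153) = 0.330635.

0.331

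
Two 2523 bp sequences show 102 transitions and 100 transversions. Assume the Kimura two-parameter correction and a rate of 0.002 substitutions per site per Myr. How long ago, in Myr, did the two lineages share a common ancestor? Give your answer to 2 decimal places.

21.21

P = 102/2523 ≈ 0.040428 and Q = 100/2523 ≈ 0.039635.
Under the Kimura two-parameter model, d = −½ ln(1 − 2P − Q) − ¼ ln(1 − 2Q).
1 − 2P − Q = 0.879509, giving −½ ln(0.879509) = 0.064196.
1 − 2Q = 0.92073, giving −¼ ln(0.92073) = 0.020647.
d = 0.064196 + 0.020647 = 0.084843.
Under a molecular clock d = 2μt, so t = d/(2μ) = 0.084843 / (2 × 0.002) = 21.21 Myr.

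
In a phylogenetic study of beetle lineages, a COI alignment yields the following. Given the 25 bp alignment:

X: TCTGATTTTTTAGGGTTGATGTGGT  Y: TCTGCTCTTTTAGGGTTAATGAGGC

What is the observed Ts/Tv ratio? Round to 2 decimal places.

Transitions are A↔G and C↔T; transversions are all other mismatches.
Transitions: 3. Transversions: 2.
R = 3/2 = 1.50.

1.50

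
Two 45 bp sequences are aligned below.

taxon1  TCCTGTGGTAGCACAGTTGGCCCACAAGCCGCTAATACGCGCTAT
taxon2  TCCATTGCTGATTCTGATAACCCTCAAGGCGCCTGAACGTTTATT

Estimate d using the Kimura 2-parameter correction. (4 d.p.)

Of 45 sites, 9 differences are transitions and 13 are transversions, so P = 9/45 = 0.2 and Q = 13/45 ≈ 0.288889.
Under the Kimura two-parameter model, d = −½ ln(1 − 2P − Q) − ¼ ln(1 − 2Q).
1 − 2P − Q = 0.311111, giving −½ ln(0.311111) = 0.583803.
1 − 2Q = 0.422222, giving −¼ ln(0.422222) = 0.215556.
d = 0.583803 + 0.215556 = 0.799359.

0.7994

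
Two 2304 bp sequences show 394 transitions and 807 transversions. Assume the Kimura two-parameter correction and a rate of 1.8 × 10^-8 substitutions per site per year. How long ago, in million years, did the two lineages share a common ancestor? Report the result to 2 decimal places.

24.74

P = 394/2304 ≈ 0.171007 and Q = 807/2304 ≈ 0.35026.
Under the Kimura two-parameter model, d = −½ ln(1 − 2P − Q) − ¼ ln(1 − 2Q).
1 − 2P − Q = 0.307726, giving −½ ln(0.307726) = 0.589273.
1 − 2Q = 0.29948, giving −¼ ln(0.29948) = 0.301427.
d = 0.589273 + 0.301427 = 0.890700.
Under a molecular clock d = 2μt, so t = d/(2μ) = 0.890700 / (2 × 1.8 × 10^-8) = 24.74 million years.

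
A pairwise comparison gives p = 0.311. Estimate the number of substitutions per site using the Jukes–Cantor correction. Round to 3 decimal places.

0.402

d = −(3/4) ln(1 − 4p/3) = −0.75 ln(1 − 0.414667) = −0.75 ln(0.585333)
  = −0.75 × (-0.535574) = 0.401681 substitutions/site.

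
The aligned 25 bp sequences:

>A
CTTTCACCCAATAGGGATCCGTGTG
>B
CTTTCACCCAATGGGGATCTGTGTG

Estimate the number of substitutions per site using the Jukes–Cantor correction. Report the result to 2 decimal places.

The sequences differ at 2 of 25 sites (13, 20), so p = 2/25 = 0.08.
d = −(3/4) ln(1 − 4p/3) = −0.75 ln(1 − 0.106667) = −0.75 ln(0.893333)
  = −0.75 × (-0.112796) = 0.084597 substitutions/site.

0.08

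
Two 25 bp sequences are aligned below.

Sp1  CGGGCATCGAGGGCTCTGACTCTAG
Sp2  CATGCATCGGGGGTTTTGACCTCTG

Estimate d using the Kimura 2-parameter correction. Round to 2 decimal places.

Of 25 sites, 7 differences are transitions and 2 are transversions, so P = 7/25 = 0.28 and Q = 2/25 = 0.08.
Under the Kimura two-parameter model, d = −½ ln(1 − 2P − Q) − ¼ ln(1 − 2Q).
1 − 2P − Q = 0.36, giving −½ ln(0.36) = 0.510826.
1 − 2Q = 0.84, giving −¼ ln(0.84) = 0.043588.
d = 0.510826 + 0.043588 = 0.554414.

0.55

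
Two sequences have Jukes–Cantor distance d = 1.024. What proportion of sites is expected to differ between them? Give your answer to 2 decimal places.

0.56

p = (3/4)(1 − e^(−4d/3)) = 0.75 × (1 − e^(-1.365333)) = 0.75 × (1 − 0.255296) = 0.558528.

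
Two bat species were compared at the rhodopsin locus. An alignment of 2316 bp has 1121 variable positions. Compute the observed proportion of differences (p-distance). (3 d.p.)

0.484

p = 1121/2316 = 0.484024… ≈ 0.484 (to 3 d.p.).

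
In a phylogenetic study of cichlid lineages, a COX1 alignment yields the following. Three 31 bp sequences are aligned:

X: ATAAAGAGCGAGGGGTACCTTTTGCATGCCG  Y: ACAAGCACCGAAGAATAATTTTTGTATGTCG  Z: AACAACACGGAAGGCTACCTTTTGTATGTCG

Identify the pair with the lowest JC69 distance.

X–Y: 11/31 differ, p = 0.355, d = 0.481.
X–Z: 9/31 differ, p = 0.290, d = 0.367.
Y–Z: 8/31 differ, p = 0.258, d = 0.316.
The smallest distance is between Y and Z.

Y and Z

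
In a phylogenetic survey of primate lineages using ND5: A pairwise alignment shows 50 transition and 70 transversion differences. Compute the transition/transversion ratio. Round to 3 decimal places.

0.714

R = 50/70 = 0.714285… ≈ 0.714 (to 3 d.p.).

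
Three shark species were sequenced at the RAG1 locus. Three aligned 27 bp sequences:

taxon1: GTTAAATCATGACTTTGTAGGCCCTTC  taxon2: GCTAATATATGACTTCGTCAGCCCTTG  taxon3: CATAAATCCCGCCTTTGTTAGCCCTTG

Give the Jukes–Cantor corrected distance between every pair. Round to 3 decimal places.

taxon1–taxon2: 8/27 sites differ → p ≈ 0.296296, d = −0.75 ln(1 − 0.395061) = 0.376971 ≈ 0.377.
taxon1–taxon3: 8/27 sites differ → p ≈ 0.296296, d = −0.75 ln(1 − 0.395061) = 0.376971 ≈ 0.377.
taxon2–taxon3: 10/27 sites differ → p ≈ 0.37037, d = −0.75 ln(1 − 0.493827) = 0.510658 ≈ 0.511.

d(taxon1,taxon2) = 0.377, d(taxon1,taxon3) = 0.377, d(taxon2,taxon3) = 0.511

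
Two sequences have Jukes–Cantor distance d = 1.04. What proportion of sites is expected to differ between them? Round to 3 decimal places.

p = (3/4)(1 − e^(−4d/3)) = 0.75 × (1 − e^(-1.386667)) = 0.75 × (1 − 0.249907) = 0.562570.

0.563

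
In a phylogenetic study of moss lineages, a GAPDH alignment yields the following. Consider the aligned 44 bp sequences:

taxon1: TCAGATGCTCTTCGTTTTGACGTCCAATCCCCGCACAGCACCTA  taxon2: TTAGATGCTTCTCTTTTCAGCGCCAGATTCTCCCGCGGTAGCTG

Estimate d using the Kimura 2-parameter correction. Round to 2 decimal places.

Of 44 sites, 14 differences are transitions and 4 are transversions, so P = 14/44 ≈ 0.318182 and Q = 4/44 ≈ 0.090909.
Under the Kimura two-parameter model, d = −½ ln(1 − 2P − Q) − ¼ ln(1 − 2Q).
1 − 2P − Q = 0.272727, giving −½ ln(0.272727) = 0.649642.
1 − 2Q = 0.818182, giving −¼ ln(0.818182) = 0.050168.
d = 0.649642 + 0.050168 = 0.699810.

0.70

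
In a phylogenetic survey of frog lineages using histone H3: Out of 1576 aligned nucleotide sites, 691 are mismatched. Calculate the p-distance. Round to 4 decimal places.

p = 691/1576 = 0.438451… ≈ 0.4385 (to 4 d.p.).

0.4385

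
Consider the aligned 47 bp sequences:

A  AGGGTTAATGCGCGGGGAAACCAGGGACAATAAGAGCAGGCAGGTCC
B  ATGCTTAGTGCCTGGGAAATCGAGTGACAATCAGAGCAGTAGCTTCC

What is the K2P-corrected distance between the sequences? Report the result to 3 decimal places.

0.417

Of 47 sites, 4 differences are transitions and 11 are transversions, so P = 4/47 ≈ 0.085106 and Q = 11/47 ≈ 0.234043.
Under the Kimura two-parameter model, d = −½ ln(1 − 2P − Q) − ¼ ln(1 − 2Q).
1 − 2P − Q = 0.595745, giving −½ ln(0.595745) = 0.258971.
1 − 2Q = 0.531914, giving −¼ ln(0.531914) = 0.157818.
d = 0.258971 + 0.157818 = 0.416789.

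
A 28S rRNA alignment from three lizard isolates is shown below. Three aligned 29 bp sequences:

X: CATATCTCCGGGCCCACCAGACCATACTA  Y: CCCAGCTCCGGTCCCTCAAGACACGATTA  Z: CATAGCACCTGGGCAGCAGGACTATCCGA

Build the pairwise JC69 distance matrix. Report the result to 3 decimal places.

X–Y: 10/29 sites differ → p ≈ 0.344828, d = −0.75 ln(1 − 0.459771) = 0.461822 ≈ 0.462.
X–Z: 11/29 sites differ → p ≈ 0.37931, d = −0.75 ln(1 − 0.505747) = 0.528531 ≈ 0.529.
Y–Z: 15/29 sites differ → p ≈ 0.517241, d = −0.75 ln(1 − 0.689655) = 0.877553 ≈ 0.878.

d(X,Y) = 0.462, d(X,Z) = 0.529, d(Y,Z) = 0.878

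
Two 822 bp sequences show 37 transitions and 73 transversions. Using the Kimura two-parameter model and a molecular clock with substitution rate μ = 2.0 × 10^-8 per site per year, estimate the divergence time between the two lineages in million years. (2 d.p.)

P = 37/822 ≈ 0.045012 and Q = 73/822 ≈ 0.088808.
Under the Kimura two-parameter model, d = −½ ln(1 − 2P − Q) − ¼ ln(1 − 2Q).
1 − 2P − Q = 0.821168, giving −½ ln(0.821168) = 0.098514.
1 − 2Q = 0.822384, giving −¼ ln(0.822384) = 0.048887.
d = 0.098514 + 0.048887 = 0.147401.
Under a molecular clock d = 2μt, so t = d/(2μ) = 0.147401 / (2 × 2.0 × 10^-8) = 3.69 million years.

3.69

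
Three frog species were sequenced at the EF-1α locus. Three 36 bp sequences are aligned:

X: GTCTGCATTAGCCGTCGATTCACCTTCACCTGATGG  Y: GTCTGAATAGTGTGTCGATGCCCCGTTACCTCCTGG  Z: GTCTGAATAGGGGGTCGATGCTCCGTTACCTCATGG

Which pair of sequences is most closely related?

Y and Z

X–Y: 12/36 differ, p = 0.333, d = 0.441.
X–Z: 10/36 differ, p = 0.278, d = 0.347.
Y–Z: 4/36 differ, p = 0.111, d = 0.120.
The smallest distance is between Y and Z.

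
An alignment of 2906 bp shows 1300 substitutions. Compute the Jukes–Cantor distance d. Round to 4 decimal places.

p = 1300/2906 ≈ 0.44735.
d = −(3/4) ln(1 − 4p/3) = −0.75 ln(1 − 0.596467) = −0.75 ln(0.403533)
  = −0.75 × (-0.907497) = 0.680623 substitutions/site.

0.6806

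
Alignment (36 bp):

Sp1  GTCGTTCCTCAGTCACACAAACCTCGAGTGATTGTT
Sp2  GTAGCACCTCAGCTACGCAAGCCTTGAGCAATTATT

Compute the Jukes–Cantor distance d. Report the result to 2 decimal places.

The sequences differ at 11 of 36 sites, so p = 11/36 ≈ 0.305556.
d = −(3/4) ln(1 − 4p/3) = −0.75 ln(1 − 0.407408) = −0.75 ln(0.592592)
  = −0.75 × (-0.523249) = 0.392437 substitutions/site.

0.39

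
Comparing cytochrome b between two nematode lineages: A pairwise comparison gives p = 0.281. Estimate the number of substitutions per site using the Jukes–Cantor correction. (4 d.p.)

0.3521

d = −(3/4) ln(1 − 4p/3) = −0.75 ln(1 − 0.374667) = −0.75 ln(0.625333)
  = −0.75 × (-0.469471) = 0.352103 substitutions/site.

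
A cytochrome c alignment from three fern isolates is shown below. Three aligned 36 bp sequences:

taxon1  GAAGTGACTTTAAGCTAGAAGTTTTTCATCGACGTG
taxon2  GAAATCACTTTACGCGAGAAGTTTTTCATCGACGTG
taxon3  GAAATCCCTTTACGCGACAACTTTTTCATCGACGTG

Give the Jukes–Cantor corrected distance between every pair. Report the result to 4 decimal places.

taxon1–taxon2: 4/36 sites differ → p ≈ 0.111111, d = −0.75 ln(1 − 0.148148) = 0.120257 ≈ 0.1203.
taxon1–taxon3: 7/36 sites differ → p ≈ 0.194444, d = −0.75 ln(1 − 0.259259) = 0.225078 ≈ 0.2251.
taxon2–taxon3: 3/36 sites differ → p ≈ 0.083333, d = −0.75 ln(1 − 0.111111) = 0.088337 ≈ 0.0883.

d(taxon1,taxon2) = 0.1203, d(taxon1,taxon3) = 0.2251, d(taxon2,taxon3) = 0.0883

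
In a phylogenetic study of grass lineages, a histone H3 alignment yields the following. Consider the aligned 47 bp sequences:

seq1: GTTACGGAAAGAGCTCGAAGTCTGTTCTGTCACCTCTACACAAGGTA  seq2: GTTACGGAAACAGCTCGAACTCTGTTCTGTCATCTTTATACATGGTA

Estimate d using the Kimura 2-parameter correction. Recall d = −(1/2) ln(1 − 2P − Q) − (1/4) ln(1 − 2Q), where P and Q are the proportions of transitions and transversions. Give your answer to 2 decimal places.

0.14

Of 47 sites, 3 differences are transitions and 3 are transversions, so P = 3/47 ≈ 0.06383 and Q = 3/47 ≈ 0.06383.
Under the Kimura two-parameter model, d = −½ ln(1 − 2P − Q) − ¼ ln(1 − 2Q).
1 − 2P − Q = 0.80851, giving −½ ln(0.80851) = 0.106281.
1 − 2Q = 0.87234, giving −¼ ln(0.87234) = 0.034144.
d = 0.106281 + 0.034144 = 0.140425.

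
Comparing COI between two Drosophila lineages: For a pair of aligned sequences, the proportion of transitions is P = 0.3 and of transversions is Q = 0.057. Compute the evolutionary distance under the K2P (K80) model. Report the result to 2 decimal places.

0.57

Under the Kimura two-parameter model, d = −½ ln(1 − 2P − Q) − ¼ ln(1 − 2Q).
1 − 2P − Q = 0.343, giving −½ ln(0.343) = 0.535012.
1 − 2Q = 0.886, giving −¼ ln(0.886) = 0.030260.
d = 0.535012 + 0.030260 = 0.565272.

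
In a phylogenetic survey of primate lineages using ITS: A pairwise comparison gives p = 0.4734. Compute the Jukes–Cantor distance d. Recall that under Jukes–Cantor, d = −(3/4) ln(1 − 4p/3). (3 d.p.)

d = −(3/4) ln(1 − 4p/3) = −0.75 ln(1 − 0.6312) = −0.75 ln(0.3688)
  = −0.75 × (-0.997501) = 0.748126 substitutions/site.

0.748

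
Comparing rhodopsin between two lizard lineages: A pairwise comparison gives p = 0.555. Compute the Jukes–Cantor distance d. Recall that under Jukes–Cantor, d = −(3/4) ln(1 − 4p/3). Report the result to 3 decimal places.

d = −(3/4) ln(1 − 4p/3) = −0.75 ln(1 − 0.74) = −0.75 ln(0.26)
  = −0.75 × (-1.347074) = 1.010306 substitutions/site.

1.010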